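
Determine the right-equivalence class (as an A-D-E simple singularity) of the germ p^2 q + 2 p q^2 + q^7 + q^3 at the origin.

The Hessian of f at 0 has rank 0. Corank 2; j^3 = q*(p + q)^2 has shape L^2 M (L != M), so D-series; mu = 8 gives D_8.

D8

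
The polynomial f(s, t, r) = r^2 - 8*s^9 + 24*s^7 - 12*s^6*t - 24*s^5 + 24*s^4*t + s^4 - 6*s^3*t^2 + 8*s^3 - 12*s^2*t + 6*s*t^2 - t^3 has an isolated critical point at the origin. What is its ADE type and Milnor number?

Type E6, Milnor number mu = 6.

The Hessian of f at 0 is [[0, 0, 0], [0, 0, 0], [0, 0, 2]] with rank 1, so corank 2. A Groebner basis of the Jacobian ideal J(f) in C{s,t,r} is {t^4, s*t^2 - t^3/3, s^2 - s*t + t^2/4, r}; counting standard monomials gives mu = 6. Corank 2; j^3 = (2*s - t)^3 is a perfect cube, so E-series; the 4-jet and mu = 6 give E_6.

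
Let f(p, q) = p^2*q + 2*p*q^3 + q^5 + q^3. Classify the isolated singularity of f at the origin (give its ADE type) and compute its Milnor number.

Type D_{4}, Milnor number mu = 4.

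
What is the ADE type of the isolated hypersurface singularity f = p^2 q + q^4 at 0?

D_5

The Hessian of f at 0 is [[0, 0], [0, 0]] with rank 0, so corank 2. A Groebner basis of the Jacobian ideal J(f) in C{p,q} is {p^3, p^2/4 + q^3, p*q}; counting standard monomials gives mu = 5. Corank 2; j^3 = p^2*q has shape L^2 M (L != M), so D-series; mu = 5 gives D_5.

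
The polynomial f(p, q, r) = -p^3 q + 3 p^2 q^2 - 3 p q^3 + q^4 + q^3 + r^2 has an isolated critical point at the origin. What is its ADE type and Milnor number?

Type E7, Milnor number mu = 7.

The Hessian of f at 0 has rank 1. Corank 2; j^3 = q^3 is a perfect cube, so E-series; the 4-jet and mu = 7 give E_7.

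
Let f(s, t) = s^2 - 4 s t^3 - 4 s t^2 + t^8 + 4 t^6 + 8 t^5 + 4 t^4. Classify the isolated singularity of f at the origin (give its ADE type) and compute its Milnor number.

Type A_{7}, Milnor number mu = 7.

The Hessian of f at 0 is [[2, 0], [0, 0]] with rank 1, so corank 1. A Groebner basis of the Jacobian ideal J(f) in C{s,t} is {s^3 - 2*s^2 + 8*s*t^2 - 4*s*t + 4*s - 8*t^2, s^2*t - 2*s^2 + 6*s*t^2 - 2*s*t + 2*s - 4*t^2, -s/2 + t^3 + t^2}; counting standard monomials gives mu = 7. Corank 1: A-series; mu = 7 gives A_7.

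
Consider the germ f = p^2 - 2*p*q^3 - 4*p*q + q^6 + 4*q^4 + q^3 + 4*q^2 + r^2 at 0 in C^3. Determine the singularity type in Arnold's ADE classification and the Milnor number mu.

Type A2, Milnor number mu = 2.

The Hessian of f at 0 is [[2, -4, 0], [-4, 8, 0], [0, 0, 2]] with rank 2, so corank 1. A Groebner basis of the Jacobian ideal J(f) in C{p,q,r} is {q^2, p - 2*q, r}; counting standard monomials gives mu = 2. Corank 1: A-series; mu = 2 gives A_2.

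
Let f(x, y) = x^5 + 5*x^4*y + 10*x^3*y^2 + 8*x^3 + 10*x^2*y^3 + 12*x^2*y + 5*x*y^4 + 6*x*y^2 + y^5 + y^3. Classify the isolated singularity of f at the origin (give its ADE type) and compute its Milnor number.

Type E_8, Milnor number mu = 8.

The Hessian of f at 0 is [[0, 0], [0, 0]] with rank 0, so corank 2. A Groebner basis of the Jacobian ideal J(f) in C{x,y} is {y^5, x*y^3 + 5*y^4/8, x^2 + x*y + y^2/4}; counting standard monomials gives mu = 8. Corank 2; j^3 = (2*x + y)^3 is a perfect cube, so E-series; the 5-jet and mu = 8 give E_8.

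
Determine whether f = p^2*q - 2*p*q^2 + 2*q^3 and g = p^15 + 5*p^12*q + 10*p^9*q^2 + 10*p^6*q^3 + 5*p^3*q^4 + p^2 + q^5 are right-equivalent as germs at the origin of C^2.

No.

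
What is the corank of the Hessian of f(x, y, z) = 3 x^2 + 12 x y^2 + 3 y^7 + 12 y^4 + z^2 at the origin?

Hessian at 0 has rank 2.

1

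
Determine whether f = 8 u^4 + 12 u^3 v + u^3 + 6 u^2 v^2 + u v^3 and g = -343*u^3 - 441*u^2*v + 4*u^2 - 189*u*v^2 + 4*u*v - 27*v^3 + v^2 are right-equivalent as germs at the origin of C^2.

No.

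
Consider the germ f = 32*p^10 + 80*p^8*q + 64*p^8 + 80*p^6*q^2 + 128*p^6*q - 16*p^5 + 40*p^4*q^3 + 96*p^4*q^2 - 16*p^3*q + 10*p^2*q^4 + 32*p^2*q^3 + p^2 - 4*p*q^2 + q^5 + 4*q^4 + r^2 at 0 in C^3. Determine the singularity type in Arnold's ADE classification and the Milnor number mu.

Type A_{4}, Milnor number mu = 4.

The Hessian of f at 0 is [[2, 0, 0], [0, 0, 0], [0, 0, 2]] with rank 2, so corank 1. A Groebner basis of the Jacobian ideal J(f) in C{p,q,r} is {p^2, -p/2 + q^2, r}; counting standard monomials gives mu = 4. Corank 1: A-series; mu = 4 gives A_4.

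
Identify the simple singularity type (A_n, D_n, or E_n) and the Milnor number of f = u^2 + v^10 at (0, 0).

The Hessian of f at 0 has rank 1. Corank 1: A-series; mu = 9 gives A_9.

Type A9, Milnor number mu = 9.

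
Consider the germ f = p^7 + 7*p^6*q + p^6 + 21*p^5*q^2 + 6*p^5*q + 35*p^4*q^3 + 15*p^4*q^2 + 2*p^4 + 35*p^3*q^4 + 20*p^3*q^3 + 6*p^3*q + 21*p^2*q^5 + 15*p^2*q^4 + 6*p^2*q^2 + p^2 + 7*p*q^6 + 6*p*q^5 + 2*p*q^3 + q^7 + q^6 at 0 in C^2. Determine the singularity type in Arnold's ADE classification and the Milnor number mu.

The Hessian of f at 0 has rank 1. Corank 1: A-series; mu = 6 gives A_6.

Type A_{6}, Milnor number mu = 6.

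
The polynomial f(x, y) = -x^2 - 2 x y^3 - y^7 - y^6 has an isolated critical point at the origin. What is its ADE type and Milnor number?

Type A_{6}, Milnor number mu = 6.

The Hessian of f at 0 has rank 1. Corank 1: A-series; mu = 6 gives A_6.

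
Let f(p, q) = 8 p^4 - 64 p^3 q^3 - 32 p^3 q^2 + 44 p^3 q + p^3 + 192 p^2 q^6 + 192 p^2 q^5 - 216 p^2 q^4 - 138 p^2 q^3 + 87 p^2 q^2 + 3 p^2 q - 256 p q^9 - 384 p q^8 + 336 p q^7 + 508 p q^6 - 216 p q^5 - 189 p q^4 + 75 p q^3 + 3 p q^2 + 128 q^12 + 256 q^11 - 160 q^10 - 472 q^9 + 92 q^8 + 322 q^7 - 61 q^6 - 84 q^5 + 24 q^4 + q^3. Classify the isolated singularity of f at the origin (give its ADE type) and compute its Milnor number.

The Hessian of f at 0 is [[0, 0], [0, 0]] with rank 0, so corank 2. A Groebner basis of the Jacobian ideal J(f) in C{p,q} is {-3*p^2/7 - 6*p*q/7 + q^4 - q^3/7 - 3*q^2/7, p^3 - 24*p^2/7 - 48*p*q/7 - q^3/7 - 24*q^2/7, p^2*q + 15*p^2/7 + 30*p*q/7 - 2*q^3/7 + 15*q^2/7, -p^2 + p*q^2 - 2*p*q + 2*q^3/3 - q^2}; counting standard monomials gives mu = 7. Corank 2; j^3 = (p + q)^3 is a perfect cube, so E-series; the 4-jet and mu = 7 give E_7.

Type E_{7}, Milnor number mu = 7.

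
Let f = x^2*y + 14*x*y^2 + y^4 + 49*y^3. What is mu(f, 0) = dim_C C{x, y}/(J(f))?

The Hessian of f at 0 has rank 0. Corank 2; j^3 = y*(x + 7*y)^2 has shape L^2 M (L != M), so D-series; mu = 5 gives D_5.

5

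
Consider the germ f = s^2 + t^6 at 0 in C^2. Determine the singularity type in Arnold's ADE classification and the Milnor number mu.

The Hessian of f at 0 has rank 1. Corank 1: A-series; mu = 5 gives A_5.

Type A_{5}, Milnor number mu = 5.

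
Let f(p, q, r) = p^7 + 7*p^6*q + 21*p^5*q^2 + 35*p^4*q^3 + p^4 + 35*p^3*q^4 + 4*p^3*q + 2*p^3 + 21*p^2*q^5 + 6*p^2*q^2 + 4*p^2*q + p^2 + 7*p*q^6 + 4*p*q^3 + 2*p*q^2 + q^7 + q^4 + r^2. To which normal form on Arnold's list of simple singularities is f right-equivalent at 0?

A_6

The Hessian of f at 0 has rank 2. Corank 1: A-series; mu = 6 gives A_6.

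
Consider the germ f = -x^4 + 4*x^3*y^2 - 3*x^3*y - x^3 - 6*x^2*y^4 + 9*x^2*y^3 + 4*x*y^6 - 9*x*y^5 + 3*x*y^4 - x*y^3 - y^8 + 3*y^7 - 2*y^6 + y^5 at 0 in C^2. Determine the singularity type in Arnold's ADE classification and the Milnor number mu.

The Hessian of f at 0 has rank 0. Corank 2; j^3 = -x^3 is a perfect cube, so E-series; the 4-jet and mu = 7 give E_7.

Type E7, Milnor number mu = 7.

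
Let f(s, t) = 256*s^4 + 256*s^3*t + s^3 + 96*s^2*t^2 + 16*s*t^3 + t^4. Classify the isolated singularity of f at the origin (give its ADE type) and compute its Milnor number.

Type E6, Milnor number mu = 6.

The Hessian of f at 0 has rank 0. Corank 2; j^3 = s^3 is a perfect cube, so E-series; the 4-jet and mu = 6 give E_6.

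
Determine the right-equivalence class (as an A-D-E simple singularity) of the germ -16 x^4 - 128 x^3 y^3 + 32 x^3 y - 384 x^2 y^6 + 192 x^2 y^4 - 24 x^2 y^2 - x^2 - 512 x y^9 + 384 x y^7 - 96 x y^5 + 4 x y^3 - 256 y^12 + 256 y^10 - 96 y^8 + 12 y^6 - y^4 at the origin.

The Hessian of f at 0 is [[-2, 0], [0, 0]] with rank 1, so corank 1. A Groebner basis of the Jacobian ideal J(f) in C{x,y} is {y^3, x}; counting standard monomials gives mu = 3. Corank 1: A-series; mu = 3 gives A_3.

A3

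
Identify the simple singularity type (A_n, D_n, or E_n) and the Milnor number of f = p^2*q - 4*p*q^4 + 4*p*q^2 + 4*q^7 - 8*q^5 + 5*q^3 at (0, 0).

The Hessian of f at 0 has rank 0. Corank 2; j^3 = q*(p^2 + 4*p*q + 5*q^2) splits into three distinct lines over C (the quadratic factor has nonzero discriminant), so D_4.

Type D_{4}, Milnor number mu = 4.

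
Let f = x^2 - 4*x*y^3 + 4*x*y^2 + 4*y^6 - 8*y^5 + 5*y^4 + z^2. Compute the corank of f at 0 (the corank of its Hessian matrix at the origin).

The Hessian at 0 is [[2, 0, 0], [0, 0, 0], [0, 0, 2]] of rank 2; hence corank 1.

1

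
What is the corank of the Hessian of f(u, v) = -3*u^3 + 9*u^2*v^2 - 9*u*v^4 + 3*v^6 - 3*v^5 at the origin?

Hessian at 0 has rank 0.

2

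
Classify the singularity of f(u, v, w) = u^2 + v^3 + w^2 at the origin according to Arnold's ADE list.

A_{2}

The Hessian of f at 0 is [[2, 0, 0], [0, 0, 0], [0, 0, 2]] with rank 2, so corank 1. A Groebner basis of the Jacobian ideal J(f) in C{u,v,w} is {v^2, u, w}; counting standard monomials gives mu = 2. Corank 1: A-series; mu = 2 gives A_2.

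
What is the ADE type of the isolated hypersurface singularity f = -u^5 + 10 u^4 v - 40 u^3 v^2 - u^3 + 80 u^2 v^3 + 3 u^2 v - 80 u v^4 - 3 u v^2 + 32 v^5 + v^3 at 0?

The Hessian of f at 0 is [[0, 0], [0, 0]] with rank 0, so corank 2. A Groebner basis of the Jacobian ideal J(f) in C{u,v} is {v^5, u*v^3 - 5*v^4/4, u^2 - 2*u*v + v^2}; counting standard monomials gives mu = 8. Corank 2; j^3 = -(u - v)^3 is a perfect cube, so E-series; the 5-jet and mu = 8 give E_8.

E_8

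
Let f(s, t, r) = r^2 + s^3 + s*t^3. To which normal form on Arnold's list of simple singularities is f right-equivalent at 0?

The Hessian of f at 0 has rank 1. Corank 2; j^3 = s^3 is a perfect cube, so E-series; the 4-jet and mu = 7 give E_7.

E7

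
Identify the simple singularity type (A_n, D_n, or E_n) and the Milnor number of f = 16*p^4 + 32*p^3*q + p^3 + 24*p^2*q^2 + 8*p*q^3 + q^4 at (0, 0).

Type E_6, Milnor number mu = 6.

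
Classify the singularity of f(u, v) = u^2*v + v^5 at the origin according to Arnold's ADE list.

The Hessian of f at 0 is [[0, 0], [0, 0]] with rank 0, so corank 2. A Groebner basis of the Jacobian ideal J(f) in C{u,v} is {u^2/5 + v^4, u^3, u*v}; counting standard monomials gives mu = 6. Corank 2; j^3 = u^2*v has shape L^2 M (L != M), so D-series; mu = 6 gives D_6.

D_6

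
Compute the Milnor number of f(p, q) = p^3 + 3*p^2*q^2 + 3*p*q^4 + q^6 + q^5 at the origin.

The Hessian of f at 0 has rank 0. Corank 2; j^3 = p^3 is a perfect cube, so E-series; the 5-jet and mu = 8 give E_8.

8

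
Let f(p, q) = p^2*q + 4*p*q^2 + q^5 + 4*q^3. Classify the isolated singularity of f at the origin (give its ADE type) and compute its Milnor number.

Type D_6, Milnor number mu = 6.

The Hessian of f at 0 has rank 0. Corank 2; j^3 = q*(p + 2*q)^2 has shape L^2 M (L != M), so D-series; mu = 6 gives D_6.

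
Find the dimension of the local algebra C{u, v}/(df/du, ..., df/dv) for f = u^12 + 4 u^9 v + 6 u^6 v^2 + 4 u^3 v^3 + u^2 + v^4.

The Hessian of f at 0 has rank 1. Corank 1: A-series; mu = 3 gives A_3.

3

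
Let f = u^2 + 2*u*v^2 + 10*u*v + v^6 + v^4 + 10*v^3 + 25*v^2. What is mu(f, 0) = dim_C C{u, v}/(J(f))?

The Hessian of f at 0 has rank 1. Corank 1: A-series; mu = 5 gives A_5.

5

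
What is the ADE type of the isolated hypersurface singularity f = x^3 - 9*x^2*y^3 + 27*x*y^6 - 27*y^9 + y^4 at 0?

The Hessian of f at 0 is [[0, 0], [0, 0]] with rank 0, so corank 2. A Groebner basis of the Jacobian ideal J(f) in C{x,y} is {y^3, x^2}; counting standard monomials gives mu = 6. Corank 2; j^3 = x^3 is a perfect cube, so E-series; the 4-jet and mu = 6 give E_6.

E6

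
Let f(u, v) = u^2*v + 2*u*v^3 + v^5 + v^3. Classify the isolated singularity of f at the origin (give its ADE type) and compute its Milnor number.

The Hessian of f at 0 has rank 0. Corank 2; j^3 = v*(u^2 + v^2) splits into three distinct lines over C (the quadratic factor has nonzero discriminant), so D_4.

Type D_{4}, Milnor number mu = 4.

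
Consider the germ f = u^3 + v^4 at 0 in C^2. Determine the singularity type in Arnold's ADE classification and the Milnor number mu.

Type E_6, Milnor number mu = 6.

The Hessian of f at 0 is [[0, 0], [0, 0]] with rank 0, so corank 2. A Groebner basis of the Jacobian ideal J(f) in C{u,v} is {v^3, u^2}; counting standard monomials gives mu = 6. Corank 2; j^3 = u^3 is a perfect cube, so E-series; the 4-jet and mu = 6 give E_6.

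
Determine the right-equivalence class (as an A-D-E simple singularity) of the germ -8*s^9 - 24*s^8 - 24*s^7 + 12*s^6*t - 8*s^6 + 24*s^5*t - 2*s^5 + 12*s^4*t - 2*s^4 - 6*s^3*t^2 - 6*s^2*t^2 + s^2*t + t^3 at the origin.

The Hessian of f at 0 is [[0, 0], [0, 0]] with rank 0, so corank 2. A Groebner basis of the Jacobian ideal J(f) in C{s,t} is {t^3, s^2 + 3*t^2, s*t}; counting standard monomials gives mu = 4. Corank 2; j^3 = t*(s^2 + t^2) splits into three distinct lines over C (the quadratic factor has nonzero discriminant), so D_4.

D_{4}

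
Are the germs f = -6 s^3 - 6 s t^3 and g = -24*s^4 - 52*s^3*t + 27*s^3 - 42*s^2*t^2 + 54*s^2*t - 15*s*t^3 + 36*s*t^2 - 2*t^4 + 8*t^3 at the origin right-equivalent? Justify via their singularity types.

Yes.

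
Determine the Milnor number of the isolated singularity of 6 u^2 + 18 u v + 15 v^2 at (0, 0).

The Hessian of f at 0 has rank 2. Corank 0: nondegenerate Morse point, so A_1.

1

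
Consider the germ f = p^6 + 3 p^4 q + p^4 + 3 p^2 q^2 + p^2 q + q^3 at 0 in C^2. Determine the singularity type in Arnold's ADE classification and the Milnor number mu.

The Hessian of f at 0 has rank 0. Corank 2; j^3 = q*(p^2 + q^2) splits into three distinct lines over C (the quadratic factor has nonzero discriminant), so D_4.

Type D_{4}, Milnor number mu = 4.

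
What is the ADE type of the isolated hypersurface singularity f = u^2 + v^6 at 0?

A5

The Hessian of f at 0 is [[2, 0], [0, 0]] with rank 1, so corank 1. A Groebner basis of the Jacobian ideal J(f) in C{u,v} is {v^5, u}; counting standard monomials gives mu = 5. Corank 1: A-series; mu = 5 gives A_5.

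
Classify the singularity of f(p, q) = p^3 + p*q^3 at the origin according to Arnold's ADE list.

The Hessian of f at 0 has rank 0. Corank 2; j^3 = p^3 is a perfect cube, so E-series; the 4-jet and mu = 7 give E_7.

E_7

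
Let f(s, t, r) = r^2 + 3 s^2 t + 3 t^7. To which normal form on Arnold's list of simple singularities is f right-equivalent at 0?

D8

The Hessian of f at 0 has rank 1. Corank 2; j^3 = 3*s^2*t has shape L^2 M (L != M), so D-series; mu = 8 gives D_8.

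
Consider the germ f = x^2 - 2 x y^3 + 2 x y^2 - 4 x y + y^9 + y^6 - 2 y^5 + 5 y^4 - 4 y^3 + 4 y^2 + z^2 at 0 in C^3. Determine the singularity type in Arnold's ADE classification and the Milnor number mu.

Type A_8, Milnor number mu = 8.

The Hessian of f at 0 has rank 2. Corank 1: A-series; mu = 8 gives A_8.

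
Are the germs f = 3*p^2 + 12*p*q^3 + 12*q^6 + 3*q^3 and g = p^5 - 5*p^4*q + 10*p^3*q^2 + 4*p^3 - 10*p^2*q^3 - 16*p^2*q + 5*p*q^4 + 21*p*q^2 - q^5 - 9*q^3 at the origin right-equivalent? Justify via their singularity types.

The Hessian of f at 0 is [[6, 0], [0, 0]] with rank 1, so corank 1. A Groebner basis of the Jacobian ideal J(f) in C{p,q} is {q^2, p}; counting standard monomials gives mu = 2. Corank 1: A-series; mu = 2 gives A_2. The Hessian of g at 0 is [[0, 0], [0, 0]] with rank 0, so corank 2. A Groebner basis of the Jacobian ideal J(g) in C{p,q} is {-32*p*q/5 + q^4 + 48*q^2/5, p*q^2 - 3*q^3/2, p^2 - 5*p*q/2 + 3*q^2/2}; counting standard monomials gives mu = 6. Corank 2; j^3 = (p - q)*(2*p - 3*q)^2 has shape L^2 M (L != M), so D-series; mu = 6 gives D_6. f is A_2 but g is D_6, hence not right-equivalent.

No.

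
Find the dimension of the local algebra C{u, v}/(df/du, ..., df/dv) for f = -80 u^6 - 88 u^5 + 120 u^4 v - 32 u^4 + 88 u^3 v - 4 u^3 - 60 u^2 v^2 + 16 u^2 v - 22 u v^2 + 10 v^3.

4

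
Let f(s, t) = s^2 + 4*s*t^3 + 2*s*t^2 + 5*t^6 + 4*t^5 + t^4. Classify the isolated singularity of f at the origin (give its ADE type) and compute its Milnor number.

The Hessian of f at 0 is [[2, 0], [0, 0]] with rank 1, so corank 1. A Groebner basis of the Jacobian ideal J(f) in C{s,t} is {s*t^2 - s*t/2 + s/4 + t^2/4, s/2 + t^3 + t^2/2, s^2 + s*t/2 - s/4 - t^2/4}; counting standard monomials gives mu = 5. Corank 1: A-series; mu = 5 gives A_5.

Type A_5, Milnor number mu = 5.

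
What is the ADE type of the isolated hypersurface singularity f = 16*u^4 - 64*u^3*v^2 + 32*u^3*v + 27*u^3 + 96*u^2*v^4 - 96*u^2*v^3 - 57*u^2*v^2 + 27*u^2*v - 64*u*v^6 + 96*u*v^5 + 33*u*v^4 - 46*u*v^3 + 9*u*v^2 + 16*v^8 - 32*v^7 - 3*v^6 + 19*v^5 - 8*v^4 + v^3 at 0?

E_6

The Hessian of f at 0 is [[0, 0], [0, 0]] with rank 0, so corank 2. A Groebner basis of the Jacobian ideal J(f) in C{u,v} is {u^3 - u^2/2 - u*v/3 - v^2/18, u^2*v + 4*u^2/3 + 8*u*v/9 + 4*v^2/27, -7*u^2/2 + u*v^2 - 7*u*v/3 - 7*v^2/18, 9*u^2 + 6*u*v + v^3 + v^2}; counting standard monomials gives mu = 6. Corank 2; j^3 = (3*u + v)^3 is a perfect cube, so E-series; the 4-jet and mu = 6 give E_6.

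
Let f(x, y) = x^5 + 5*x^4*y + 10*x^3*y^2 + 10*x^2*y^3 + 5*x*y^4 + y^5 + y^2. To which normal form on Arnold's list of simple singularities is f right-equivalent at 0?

The Hessian of f at 0 is [[0, 0], [0, 2]] with rank 1, so corank 1. A Groebner basis of the Jacobian ideal J(f) in C{x,y} is {x^4, y}; counting standard monomials gives mu = 4. Corank 1: A-series; mu = 4 gives A_4.

A_4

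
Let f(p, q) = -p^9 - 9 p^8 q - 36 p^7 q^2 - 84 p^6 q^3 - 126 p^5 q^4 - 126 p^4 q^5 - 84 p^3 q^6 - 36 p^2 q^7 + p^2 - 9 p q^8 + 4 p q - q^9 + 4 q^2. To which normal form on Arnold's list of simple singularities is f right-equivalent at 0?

The Hessian of f at 0 is [[2, 4], [4, 8]] with rank 1, so corank 1. A Groebner basis of the Jacobian ideal J(f) in C{p,q} is {q^8, p + 2*q}; counting standard monomials gives mu = 8. Corank 1: A-series; mu = 8 gives A_8.

A8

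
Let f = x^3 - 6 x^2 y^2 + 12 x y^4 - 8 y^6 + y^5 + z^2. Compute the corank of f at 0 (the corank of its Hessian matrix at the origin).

2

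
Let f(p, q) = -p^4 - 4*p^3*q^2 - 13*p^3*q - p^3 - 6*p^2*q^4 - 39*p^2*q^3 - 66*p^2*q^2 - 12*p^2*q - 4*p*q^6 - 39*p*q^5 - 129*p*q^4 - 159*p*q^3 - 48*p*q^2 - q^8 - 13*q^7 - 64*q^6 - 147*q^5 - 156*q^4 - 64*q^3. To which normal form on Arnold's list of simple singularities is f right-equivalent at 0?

E7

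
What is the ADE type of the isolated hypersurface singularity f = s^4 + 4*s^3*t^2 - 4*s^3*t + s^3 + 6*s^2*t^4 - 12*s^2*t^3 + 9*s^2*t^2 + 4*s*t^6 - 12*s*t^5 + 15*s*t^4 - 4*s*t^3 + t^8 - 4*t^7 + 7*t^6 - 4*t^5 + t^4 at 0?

E_{6}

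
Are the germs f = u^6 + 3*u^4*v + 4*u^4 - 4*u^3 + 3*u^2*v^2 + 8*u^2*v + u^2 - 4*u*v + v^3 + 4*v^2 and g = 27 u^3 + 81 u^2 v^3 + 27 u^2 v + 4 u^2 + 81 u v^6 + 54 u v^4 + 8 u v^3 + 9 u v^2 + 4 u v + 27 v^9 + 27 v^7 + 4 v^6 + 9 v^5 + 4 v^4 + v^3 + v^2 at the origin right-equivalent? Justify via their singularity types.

The Hessian of f at 0 has rank 1. Corank 1: A-series; mu = 2 gives A_2. The Hessian of g at 0 has rank 1. Corank 1: A-series; mu = 2 gives A_2. Both have type A_2, hence right-equivalent.

Yes.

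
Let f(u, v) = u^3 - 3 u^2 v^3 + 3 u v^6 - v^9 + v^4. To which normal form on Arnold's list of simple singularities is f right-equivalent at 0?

The Hessian of f at 0 has rank 0. Corank 2; j^3 = u^3 is a perfect cube, so E-series; the 4-jet and mu = 6 give E_6.

E_6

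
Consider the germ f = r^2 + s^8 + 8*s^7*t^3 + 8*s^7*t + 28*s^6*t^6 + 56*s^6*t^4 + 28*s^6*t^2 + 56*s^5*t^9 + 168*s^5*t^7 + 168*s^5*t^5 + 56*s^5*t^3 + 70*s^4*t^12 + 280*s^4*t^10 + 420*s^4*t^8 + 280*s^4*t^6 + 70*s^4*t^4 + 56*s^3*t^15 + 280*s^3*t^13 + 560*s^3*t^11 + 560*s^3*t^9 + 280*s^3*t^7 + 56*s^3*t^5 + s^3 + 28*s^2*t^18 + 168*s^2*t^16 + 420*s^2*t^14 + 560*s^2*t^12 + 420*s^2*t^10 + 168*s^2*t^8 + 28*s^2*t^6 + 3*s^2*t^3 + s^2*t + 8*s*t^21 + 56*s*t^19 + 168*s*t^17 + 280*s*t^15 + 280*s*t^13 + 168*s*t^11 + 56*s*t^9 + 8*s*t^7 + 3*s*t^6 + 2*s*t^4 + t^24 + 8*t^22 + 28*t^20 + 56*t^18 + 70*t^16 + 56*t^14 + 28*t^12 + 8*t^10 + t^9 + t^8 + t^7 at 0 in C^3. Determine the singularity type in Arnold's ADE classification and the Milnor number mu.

Type D9, Milnor number mu = 9.

The Hessian of f at 0 has rank 1. Corank 2; j^3 = s^2*(s + t) has shape L^2 M (L != M), so D-series; mu = 9 gives D_9.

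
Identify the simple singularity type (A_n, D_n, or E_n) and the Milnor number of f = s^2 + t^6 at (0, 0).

The Hessian of f at 0 has rank 1. Corank 1: A-series; mu = 5 gives A_5.

Type A_5, Milnor number mu = 5.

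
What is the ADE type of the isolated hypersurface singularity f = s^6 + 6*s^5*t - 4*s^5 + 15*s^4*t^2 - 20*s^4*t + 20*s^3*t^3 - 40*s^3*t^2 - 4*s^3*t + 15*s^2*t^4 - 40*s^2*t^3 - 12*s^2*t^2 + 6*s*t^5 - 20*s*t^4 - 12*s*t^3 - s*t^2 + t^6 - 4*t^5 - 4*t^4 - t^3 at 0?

D7

The Hessian of f at 0 is [[0, 0], [0, 0]] with rank 0, so corank 2. A Groebner basis of the Jacobian ideal J(f) in C{s,t} is {s^3 - 3*s*t^2/4 + s*t/2 - t^2, s^2*t + 5*s*t^2/4 + t^2/2, t^3}; counting standard monomials gives mu = 7. Corank 2; j^3 = -t^2*(s + t) has shape L^2 M (L != M), so D-series; mu = 7 gives D_7.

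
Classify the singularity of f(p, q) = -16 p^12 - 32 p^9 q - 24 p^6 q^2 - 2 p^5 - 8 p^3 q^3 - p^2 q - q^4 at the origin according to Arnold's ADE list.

D_{5}

The Hessian of f at 0 is [[0, 0], [0, 0]] with rank 0, so corank 2. A Groebner basis of the Jacobian ideal J(f) in C{p,q} is {p^3, p^2/4 + q^3, p*q}; counting standard monomials gives mu = 5. Corank 2; j^3 = -p^2*q has shape L^2 M (L != M), so D-series; mu = 5 gives D_5.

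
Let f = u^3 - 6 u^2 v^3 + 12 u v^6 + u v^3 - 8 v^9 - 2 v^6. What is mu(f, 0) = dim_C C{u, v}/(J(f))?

7

The Hessian of f at 0 has rank 0. Corank 2; j^3 = u^3 is a perfect cube, so E-series; the 4-jet and mu = 7 give E_7.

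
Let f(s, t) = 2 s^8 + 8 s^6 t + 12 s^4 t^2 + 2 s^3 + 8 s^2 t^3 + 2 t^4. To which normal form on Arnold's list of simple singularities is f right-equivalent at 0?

E6

The Hessian of f at 0 has rank 0. Corank 2; j^3 = 2*s^3 is a perfect cube, so E-series; the 4-jet and mu = 6 give E_6.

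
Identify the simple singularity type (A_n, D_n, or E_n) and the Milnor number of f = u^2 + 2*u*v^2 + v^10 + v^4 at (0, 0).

The Hessian of f at 0 has rank 1. Corank 1: A-series; mu = 9 gives A_9.

Type A9, Milnor number mu = 9.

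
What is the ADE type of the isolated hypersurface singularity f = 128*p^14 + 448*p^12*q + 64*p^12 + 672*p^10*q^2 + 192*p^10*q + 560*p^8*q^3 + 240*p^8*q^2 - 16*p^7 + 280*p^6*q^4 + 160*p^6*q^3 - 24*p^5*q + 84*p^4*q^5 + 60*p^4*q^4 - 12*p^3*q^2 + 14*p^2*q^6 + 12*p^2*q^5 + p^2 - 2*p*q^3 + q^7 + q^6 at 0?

The Hessian of f at 0 is [[2, 0], [0, 0]] with rank 1, so corank 1. A Groebner basis of the Jacobian ideal J(f) in C{p,q} is {-p + q^3, p^2}; counting standard monomials gives mu = 6. Corank 1: A-series; mu = 6 gives A_6.

A6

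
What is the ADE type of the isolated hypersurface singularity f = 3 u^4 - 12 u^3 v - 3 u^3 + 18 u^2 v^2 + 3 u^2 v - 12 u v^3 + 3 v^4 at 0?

The Hessian of f at 0 has rank 0. Corank 2; j^3 = -3*u^2*(u - v) has shape L^2 M (L != M), so D-series; mu = 5 gives D_5.

D_{5}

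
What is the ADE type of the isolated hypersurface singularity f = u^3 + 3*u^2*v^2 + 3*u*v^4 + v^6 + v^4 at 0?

E6

The Hessian of f at 0 has rank 0. Corank 2; j^3 = u^3 is a perfect cube, so E-series; the 4-jet and mu = 6 give E_6.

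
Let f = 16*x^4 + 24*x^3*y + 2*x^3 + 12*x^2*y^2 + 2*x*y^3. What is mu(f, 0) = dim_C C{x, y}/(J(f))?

The Hessian of f at 0 has rank 0. Corank 2; j^3 = 2*x^3 is a perfect cube, so E-series; the 4-jet and mu = 7 give E_7.

7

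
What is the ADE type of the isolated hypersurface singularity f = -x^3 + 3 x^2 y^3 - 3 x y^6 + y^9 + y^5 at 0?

The Hessian of f at 0 is [[0, 0], [0, 0]] with rank 0, so corank 2. A Groebner basis of the Jacobian ideal J(f) in C{x,y} is {-x^2/2 + x*y^3, y^4, x^3, x^2*y}; counting standard monomials gives mu = 8. Corank 2; j^3 = -x^3 is a perfect cube, so E-series; the 5-jet and mu = 8 give E_8.

E_{8}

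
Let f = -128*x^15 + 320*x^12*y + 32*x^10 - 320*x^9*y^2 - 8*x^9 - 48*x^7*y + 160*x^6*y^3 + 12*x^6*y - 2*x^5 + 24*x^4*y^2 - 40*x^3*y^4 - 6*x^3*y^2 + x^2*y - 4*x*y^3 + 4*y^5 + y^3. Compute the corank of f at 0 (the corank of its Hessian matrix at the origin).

2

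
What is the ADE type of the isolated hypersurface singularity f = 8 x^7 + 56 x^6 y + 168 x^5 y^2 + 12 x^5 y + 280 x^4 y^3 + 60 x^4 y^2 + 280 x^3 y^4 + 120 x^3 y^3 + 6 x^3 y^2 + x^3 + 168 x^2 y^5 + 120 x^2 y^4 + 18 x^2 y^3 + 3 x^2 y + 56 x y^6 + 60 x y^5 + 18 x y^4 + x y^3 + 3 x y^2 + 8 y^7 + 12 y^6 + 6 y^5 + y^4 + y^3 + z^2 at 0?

E_7

The Hessian of f at 0 has rank 1. Corank 2; j^3 = (x + y)^3 is a perfect cube, so E-series; the 4-jet and mu = 7 give E_7.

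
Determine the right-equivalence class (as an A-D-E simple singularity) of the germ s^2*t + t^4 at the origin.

D_{5}

The Hessian of f at 0 is [[0, 0], [0, 0]] with rank 0, so corank 2. A Groebner basis of the Jacobian ideal J(f) in C{s,t} is {s^3, s^2/4 + t^3, s*t}; counting standard monomials gives mu = 5. Corank 2; j^3 = s^2*t has shape L^2 M (L != M), so D-series; mu = 5 gives D_5.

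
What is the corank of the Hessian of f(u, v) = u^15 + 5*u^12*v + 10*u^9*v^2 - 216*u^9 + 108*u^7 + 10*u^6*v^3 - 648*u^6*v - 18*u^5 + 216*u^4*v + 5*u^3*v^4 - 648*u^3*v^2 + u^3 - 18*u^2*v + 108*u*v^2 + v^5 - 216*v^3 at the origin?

The Hessian at 0 is [[0, 0], [0, 0]] of rank 0; hence corank 2.

2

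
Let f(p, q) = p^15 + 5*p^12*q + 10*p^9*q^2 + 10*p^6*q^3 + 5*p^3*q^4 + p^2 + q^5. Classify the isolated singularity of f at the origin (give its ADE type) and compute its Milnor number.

Type A4, Milnor number mu = 4.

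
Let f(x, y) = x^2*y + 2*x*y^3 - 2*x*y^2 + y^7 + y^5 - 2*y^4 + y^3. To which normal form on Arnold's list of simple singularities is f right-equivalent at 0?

The Hessian of f at 0 is [[0, 0], [0, 0]] with rank 0, so corank 2. A Groebner basis of the Jacobian ideal J(f) in C{x,y} is {x^2*y^2 + 2*x^2*y + x^2/7 - 20*x*y^2/7 - 8*x*y/7 + y^2, x^3 - 3*x^2*y - x^2/7 + 20*x*y^2/7 + 8*x*y/7 - y^2, x*y + y^3 - y^2}; counting standard monomials gives mu = 8. Corank 2; j^3 = y*(x - y)^2 has shape L^2 M (L != M), so D-series; mu = 8 gives D_8.

D_{8}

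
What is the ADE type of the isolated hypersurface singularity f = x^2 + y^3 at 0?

A2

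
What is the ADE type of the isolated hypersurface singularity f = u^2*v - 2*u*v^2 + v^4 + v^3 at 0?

The Hessian of f at 0 has rank 0. Corank 2; j^3 = v*(u - v)^2 has shape L^2 M (L != M), so D-series; mu = 5 gives D_5.

D_5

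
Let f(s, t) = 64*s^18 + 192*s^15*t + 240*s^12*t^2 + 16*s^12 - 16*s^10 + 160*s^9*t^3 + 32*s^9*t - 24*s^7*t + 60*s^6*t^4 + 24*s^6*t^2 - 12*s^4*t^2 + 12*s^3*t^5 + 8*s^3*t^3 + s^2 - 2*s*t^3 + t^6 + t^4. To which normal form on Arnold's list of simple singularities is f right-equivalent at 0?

The Hessian of f at 0 is [[2, 0], [0, 0]] with rank 1, so corank 1. A Groebner basis of the Jacobian ideal J(f) in C{s,t} is {t^3, s}; counting standard monomials gives mu = 3. Corank 1: A-series; mu = 3 gives A_3.

A_3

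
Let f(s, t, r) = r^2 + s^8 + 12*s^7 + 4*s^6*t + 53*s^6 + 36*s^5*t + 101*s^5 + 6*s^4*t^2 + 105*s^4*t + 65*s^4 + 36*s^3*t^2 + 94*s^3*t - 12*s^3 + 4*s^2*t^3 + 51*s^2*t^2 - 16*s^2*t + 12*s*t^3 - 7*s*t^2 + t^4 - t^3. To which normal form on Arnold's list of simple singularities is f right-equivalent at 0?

D_5

The Hessian of f at 0 has rank 1. Corank 2; j^3 = -(2*s + t)^2*(3*s + t) has shape L^2 M (L != M), so D-series; mu = 5 gives D_5.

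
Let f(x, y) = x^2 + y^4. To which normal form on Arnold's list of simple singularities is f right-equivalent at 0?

The Hessian of f at 0 has rank 1. Corank 1: A-series; mu = 3 gives A_3.

A3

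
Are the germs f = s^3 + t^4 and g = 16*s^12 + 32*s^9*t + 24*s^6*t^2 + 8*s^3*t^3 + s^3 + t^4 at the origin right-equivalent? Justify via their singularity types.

The Hessian of f at 0 is [[0, 0], [0, 0]] with rank 0, so corank 2. A Groebner basis of the Jacobian ideal J(f) in C{s,t} is {t^3, s^2}; counting standard monomials gives mu = 6. Corank 2; j^3 = s^3 is a perfect cube, so E-series; the 4-jet and mu = 6 give E_6. The Hessian of g at 0 is [[0, 0], [0, 0]] with rank 0, so corank 2. A Groebner basis of the Jacobian ideal J(g) in C{s,t} is {t^3, s^2}; counting standard monomials gives mu = 6. Corank 2; j^3 = s^3 is a perfect cube, so E-series; the 4-jet and mu = 6 give E_6. Both have type E_6, hence right-equivalent.

Yes.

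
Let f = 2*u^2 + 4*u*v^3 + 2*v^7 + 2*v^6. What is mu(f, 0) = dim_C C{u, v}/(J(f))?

6

The Hessian of f at 0 is [[4, 0], [0, 0]] with rank 1, so corank 1. A Groebner basis of the Jacobian ideal J(f) in C{u,v} is {u + v^3, u^2}; counting standard monomials gives mu = 6. Corank 1: A-series; mu = 6 gives A_6.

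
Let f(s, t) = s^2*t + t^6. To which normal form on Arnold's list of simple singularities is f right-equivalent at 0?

The Hessian of f at 0 has rank 0. Corank 2; j^3 = s^2*t has shape L^2 M (L != M), so D-series; mu = 7 gives D_7.

D_{7}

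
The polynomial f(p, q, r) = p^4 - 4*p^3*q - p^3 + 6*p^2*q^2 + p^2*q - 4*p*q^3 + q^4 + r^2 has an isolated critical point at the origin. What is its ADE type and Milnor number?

Type D_{5}, Milnor number mu = 5.

The Hessian of f at 0 has rank 1. Corank 2; j^3 = -p^2*(p - q) has shape L^2 M (L != M), so D-series; mu = 5 gives D_5.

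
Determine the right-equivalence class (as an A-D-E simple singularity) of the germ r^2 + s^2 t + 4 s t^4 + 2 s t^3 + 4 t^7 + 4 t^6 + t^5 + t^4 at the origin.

The Hessian of f at 0 is [[0, 0, 0], [0, 0, 0], [0, 0, 2]] with rank 1, so corank 2. A Groebner basis of the Jacobian ideal J(f) in C{s,t,r} is {s*t^2, s*t + t^3, s^2 - 4*s*t, r}; counting standard monomials gives mu = 5. Corank 2; j^3 = s^2*t has shape L^2 M (L != M), so D-series; mu = 5 gives D_5.

D_{5}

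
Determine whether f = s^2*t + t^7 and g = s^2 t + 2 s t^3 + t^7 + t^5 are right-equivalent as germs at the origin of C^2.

Yes.

The Hessian of f at 0 is [[0, 0], [0, 0]] with rank 0, so corank 2. A Groebner basis of the Jacobian ideal J(f) in C{s,t} is {s^2/7 + t^6, s^3, s*t}; counting standard monomials gives mu = 8. Corank 2; j^3 = s^2*t has shape L^2 M (L != M), so D-series; mu = 8 gives D_8. The Hessian of g at 0 is [[0, 0], [0, 0]] with rank 0, so corank 2. A Groebner basis of the Jacobian ideal J(g) in C{s,t} is {s^2*t^2 + s^2/7 + s*t^2/7, s^3 - s^2/7 - s*t^2/7, s*t + t^3}; counting standard monomials gives mu = 8. Corank 2; j^3 = s^2*t has shape L^2 M (L != M), so D-series; mu = 8 gives D_8. Both have type D_8, hence right-equivalent.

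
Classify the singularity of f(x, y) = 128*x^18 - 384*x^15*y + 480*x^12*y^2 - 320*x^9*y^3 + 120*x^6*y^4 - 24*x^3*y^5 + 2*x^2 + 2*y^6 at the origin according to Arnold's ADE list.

The Hessian of f at 0 has rank 1. Corank 1: A-series; mu = 5 gives A_5.

A_5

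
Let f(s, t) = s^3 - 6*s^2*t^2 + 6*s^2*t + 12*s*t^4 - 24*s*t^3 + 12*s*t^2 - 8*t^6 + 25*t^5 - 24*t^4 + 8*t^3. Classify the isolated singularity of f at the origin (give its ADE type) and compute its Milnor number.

The Hessian of f at 0 has rank 0. Corank 2; j^3 = (s + 2*t)^3 is a perfect cube, so E-series; the 5-jet and mu = 8 give E_8.

Type E_8, Milnor number mu = 8.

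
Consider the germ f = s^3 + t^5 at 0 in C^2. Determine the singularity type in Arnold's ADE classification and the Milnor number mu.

Type E_8, Milnor number mu = 8.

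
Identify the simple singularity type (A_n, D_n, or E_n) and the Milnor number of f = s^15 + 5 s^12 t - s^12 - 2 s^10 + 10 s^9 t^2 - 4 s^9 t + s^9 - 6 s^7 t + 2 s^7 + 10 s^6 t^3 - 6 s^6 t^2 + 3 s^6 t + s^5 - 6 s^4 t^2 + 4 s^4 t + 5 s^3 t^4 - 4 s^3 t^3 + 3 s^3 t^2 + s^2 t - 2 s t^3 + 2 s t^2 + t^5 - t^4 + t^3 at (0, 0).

Type D5, Milnor number mu = 5.

The Hessian of f at 0 has rank 0. Corank 2; j^3 = t*(s + t)^2 has shape L^2 M (L != M), so D-series; mu = 5 gives D_5.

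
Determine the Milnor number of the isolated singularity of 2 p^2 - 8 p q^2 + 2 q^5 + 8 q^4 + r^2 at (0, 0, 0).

The Hessian of f at 0 is [[4, 0, 0], [0, 0, 0], [0, 0, 2]] with rank 2, so corank 1. A Groebner basis of the Jacobian ideal J(f) in C{p,q,r} is {p^2, -p/2 + q^2, r}; counting standard monomials gives mu = 4. Corank 1: A-series; mu = 4 gives A_4.

4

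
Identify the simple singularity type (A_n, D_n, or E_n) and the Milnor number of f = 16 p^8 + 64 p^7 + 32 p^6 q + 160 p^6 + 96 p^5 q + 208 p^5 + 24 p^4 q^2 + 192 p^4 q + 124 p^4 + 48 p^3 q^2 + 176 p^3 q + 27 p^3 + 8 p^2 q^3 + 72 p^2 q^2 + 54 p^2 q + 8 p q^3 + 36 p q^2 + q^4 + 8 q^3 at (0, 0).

Type E6, Milnor number mu = 6.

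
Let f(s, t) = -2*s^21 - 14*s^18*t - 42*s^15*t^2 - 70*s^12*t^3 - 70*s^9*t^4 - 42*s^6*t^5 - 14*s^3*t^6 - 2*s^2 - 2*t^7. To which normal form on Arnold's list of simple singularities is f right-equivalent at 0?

A_6

The Hessian of f at 0 is [[-4, 0], [0, 0]] with rank 1, so corank 1. A Groebner basis of the Jacobian ideal J(f) in C{s,t} is {t^6, s}; counting standard monomials gives mu = 6. Corank 1: A-series; mu = 6 gives A_6.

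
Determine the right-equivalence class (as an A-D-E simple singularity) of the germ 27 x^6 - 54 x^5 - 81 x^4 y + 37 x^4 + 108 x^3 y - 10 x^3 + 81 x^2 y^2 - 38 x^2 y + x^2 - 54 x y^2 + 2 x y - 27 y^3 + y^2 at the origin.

A2

The Hessian of f at 0 has rank 1. Corank 1: A-series; mu = 2 gives A_2.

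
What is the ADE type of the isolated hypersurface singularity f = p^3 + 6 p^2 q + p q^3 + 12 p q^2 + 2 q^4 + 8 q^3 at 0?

E_{7}

The Hessian of f at 0 is [[0, 0], [0, 0]] with rank 0, so corank 2. A Groebner basis of the Jacobian ideal J(f) in C{p,q} is {p^3 + 6*p^2*q + 48*p^2 + 192*p*q + 192*q^2, -6*p^2 + p*q^2 - 24*p*q - 24*q^2, 3*p^2 + 12*p*q + q^3 + 12*q^2}; counting standard monomials gives mu = 7. Corank 2; j^3 = (p + 2*q)^3 is a perfect cube, so E-series; the 4-jet and mu = 7 give E_7.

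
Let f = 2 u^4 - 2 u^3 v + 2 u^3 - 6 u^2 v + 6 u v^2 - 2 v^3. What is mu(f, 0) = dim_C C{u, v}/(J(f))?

The Hessian of f at 0 has rank 0. Corank 2; j^3 = 2*(u - v)^3 is a perfect cube, so E-series; the 4-jet and mu = 7 give E_7.

7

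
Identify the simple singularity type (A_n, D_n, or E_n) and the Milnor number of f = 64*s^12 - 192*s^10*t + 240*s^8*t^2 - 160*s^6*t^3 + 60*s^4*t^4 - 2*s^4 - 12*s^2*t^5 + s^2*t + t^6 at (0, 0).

Type D_{7}, Milnor number mu = 7.

The Hessian of f at 0 has rank 0. Corank 2; j^3 = s^2*t has shape L^2 M (L != M), so D-series; mu = 7 gives D_7.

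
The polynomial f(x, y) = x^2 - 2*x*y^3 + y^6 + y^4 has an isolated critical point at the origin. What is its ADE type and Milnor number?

Type A_{3}, Milnor number mu = 3.

The Hessian of f at 0 has rank 1. Corank 1: A-series; mu = 3 gives A_3.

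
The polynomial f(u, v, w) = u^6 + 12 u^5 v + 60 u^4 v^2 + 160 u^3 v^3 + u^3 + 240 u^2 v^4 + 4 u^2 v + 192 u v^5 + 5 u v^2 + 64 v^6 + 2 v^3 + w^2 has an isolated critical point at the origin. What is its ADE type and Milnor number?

Type D_7, Milnor number mu = 7.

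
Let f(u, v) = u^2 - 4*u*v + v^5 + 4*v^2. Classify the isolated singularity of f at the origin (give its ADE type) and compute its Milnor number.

Type A_{4}, Milnor number mu = 4.

The Hessian of f at 0 has rank 1. Corank 1: A-series; mu = 4 gives A_4.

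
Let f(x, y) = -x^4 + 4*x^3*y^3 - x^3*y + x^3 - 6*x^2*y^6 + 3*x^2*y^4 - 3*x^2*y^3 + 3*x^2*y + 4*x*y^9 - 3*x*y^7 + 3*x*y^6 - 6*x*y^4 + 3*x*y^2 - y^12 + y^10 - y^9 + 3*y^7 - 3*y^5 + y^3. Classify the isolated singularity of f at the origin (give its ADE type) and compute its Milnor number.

The Hessian of f at 0 has rank 0. Corank 2; j^3 = (x + y)^3 is a perfect cube, so E-series; the 4-jet and mu = 7 give E_7.

Type E7, Milnor number mu = 7.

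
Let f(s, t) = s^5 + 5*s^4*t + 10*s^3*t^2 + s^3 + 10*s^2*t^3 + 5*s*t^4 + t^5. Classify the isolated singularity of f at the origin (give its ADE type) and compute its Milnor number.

Type E8, Milnor number mu = 8.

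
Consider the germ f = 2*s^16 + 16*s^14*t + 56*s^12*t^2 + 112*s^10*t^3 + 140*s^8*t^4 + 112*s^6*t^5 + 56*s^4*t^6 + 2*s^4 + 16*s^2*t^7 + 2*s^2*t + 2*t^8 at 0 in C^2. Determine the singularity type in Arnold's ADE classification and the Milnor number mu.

The Hessian of f at 0 is [[0, 0], [0, 0]] with rank 0, so corank 2. A Groebner basis of the Jacobian ideal J(f) in C{s,t} is {s^2/8 + t^7, s^3, s*t}; counting standard monomials gives mu = 9. Corank 2; j^3 = 2*s^2*t has shape L^2 M (L != M), so D-series; mu = 9 gives D_9.

Type D_9, Milnor number mu = 9.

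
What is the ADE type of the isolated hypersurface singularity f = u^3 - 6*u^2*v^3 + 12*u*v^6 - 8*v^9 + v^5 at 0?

E_8

The Hessian of f at 0 has rank 0. Corank 2; j^3 = u^3 is a perfect cube, so E-series; the 5-jet and mu = 8 give E_8.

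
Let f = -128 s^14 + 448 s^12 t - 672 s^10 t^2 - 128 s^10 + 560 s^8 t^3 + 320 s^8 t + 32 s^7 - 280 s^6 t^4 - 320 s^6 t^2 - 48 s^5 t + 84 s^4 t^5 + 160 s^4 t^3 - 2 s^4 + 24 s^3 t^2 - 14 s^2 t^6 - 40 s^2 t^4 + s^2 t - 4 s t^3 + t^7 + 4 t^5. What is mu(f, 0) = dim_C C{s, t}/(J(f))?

The Hessian of f at 0 has rank 0. Corank 2; j^3 = s^2*t has shape L^2 M (L != M), so D-series; mu = 8 gives D_8.

8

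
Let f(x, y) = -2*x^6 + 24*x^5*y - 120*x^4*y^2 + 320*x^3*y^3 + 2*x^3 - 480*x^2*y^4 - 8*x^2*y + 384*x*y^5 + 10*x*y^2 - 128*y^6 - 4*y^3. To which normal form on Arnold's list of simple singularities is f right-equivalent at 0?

D_7

The Hessian of f at 0 is [[0, 0], [0, 0]] with rank 0, so corank 2. A Groebner basis of the Jacobian ideal J(f) in C{x,y} is {x*y/6 + y^5 - y^2/6, x*y^2 - y^3, x^2 - 3*x*y + 2*y^2}; counting standard monomials gives mu = 7. Corank 2; j^3 = 2*(x - 2*y)*(x - y)^2 has shape L^2 M (L != M), so D-series; mu = 7 gives D_7.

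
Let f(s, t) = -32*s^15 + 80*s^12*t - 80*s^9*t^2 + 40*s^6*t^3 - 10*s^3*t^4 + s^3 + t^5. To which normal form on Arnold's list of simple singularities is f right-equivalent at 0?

E8

The Hessian of f at 0 has rank 0. Corank 2; j^3 = s^3 is a perfect cube, so E-series; the 5-jet and mu = 8 give E_8.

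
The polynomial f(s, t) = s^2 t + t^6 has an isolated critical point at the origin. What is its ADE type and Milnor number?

Type D7, Milnor number mu = 7.

The Hessian of f at 0 is [[0, 0], [0, 0]] with rank 0, so corank 2. A Groebner basis of the Jacobian ideal J(f) in C{s,t} is {s^2/6 + t^5, s^3, s*t}; counting standard monomials gives mu = 7. Corank 2; j^3 = s^2*t has shape L^2 M (L != M), so D-series; mu = 7 gives D_7.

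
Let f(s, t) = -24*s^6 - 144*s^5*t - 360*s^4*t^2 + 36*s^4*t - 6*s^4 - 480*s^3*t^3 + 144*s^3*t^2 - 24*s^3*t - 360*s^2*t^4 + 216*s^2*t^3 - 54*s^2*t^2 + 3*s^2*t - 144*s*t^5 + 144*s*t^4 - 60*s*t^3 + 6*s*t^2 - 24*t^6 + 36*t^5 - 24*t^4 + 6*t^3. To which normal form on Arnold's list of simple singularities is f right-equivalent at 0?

D4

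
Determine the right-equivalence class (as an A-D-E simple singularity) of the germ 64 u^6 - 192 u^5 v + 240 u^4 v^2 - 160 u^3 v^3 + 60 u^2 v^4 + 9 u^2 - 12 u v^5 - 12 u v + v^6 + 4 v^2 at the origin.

The Hessian of f at 0 is [[18, -12], [-12, 8]] with rank 1, so corank 1. A Groebner basis of the Jacobian ideal J(f) in C{u,v} is {v^5, u - 2*v/3}; counting standard monomials gives mu = 5. Corank 1: A-series; mu = 5 gives A_5.

A_{5}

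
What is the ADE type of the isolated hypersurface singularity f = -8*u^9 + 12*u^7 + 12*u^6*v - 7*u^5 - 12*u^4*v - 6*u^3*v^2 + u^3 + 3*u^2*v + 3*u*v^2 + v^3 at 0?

E_{8}

The Hessian of f at 0 has rank 0. Corank 2; j^3 = (u + v)^3 is a perfect cube, so E-series; the 5-jet and mu = 8 give E_8.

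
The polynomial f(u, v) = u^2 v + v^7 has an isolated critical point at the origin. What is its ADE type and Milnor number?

The Hessian of f at 0 is [[0, 0], [0, 0]] with rank 0, so corank 2. A Groebner basis of the Jacobian ideal J(f) in C{u,v} is {u^2/7 + v^6, u^3, u*v}; counting standard monomials gives mu = 8. Corank 2; j^3 = u^2*v has shape L^2 M (L != M), so D-series; mu = 8 gives D_8.

Type D8, Milnor number mu = 8.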